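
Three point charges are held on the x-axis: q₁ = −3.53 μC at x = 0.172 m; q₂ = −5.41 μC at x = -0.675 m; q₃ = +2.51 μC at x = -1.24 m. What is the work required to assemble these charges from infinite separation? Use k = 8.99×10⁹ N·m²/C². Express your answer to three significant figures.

-0.0698 J

The assembly work is the sum of pairwise potential energies, U = Σ_{i<j} kqᵢqⱼ/rᵢⱼ.
Pair separations: r₁₂ = 0.847 m, r₁₃ = 1.41 m, r₂₃ = 0.565 m.
U = (0.203) + (-0.0564) + (-0.216) = -0.0698 J.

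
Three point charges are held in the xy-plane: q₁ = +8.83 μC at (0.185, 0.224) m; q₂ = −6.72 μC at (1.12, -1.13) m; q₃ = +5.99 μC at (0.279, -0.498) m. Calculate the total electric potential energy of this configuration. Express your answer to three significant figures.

The work to assemble the configuration equals its total potential energy, U = Σ kqᵢqⱼ/rᵢⱼ over all pairs.
Pair separations: r₁₂ = 1.65 m, r₁₃ = 0.728 m, r₂₃ = 1.05 m.
U = (-0.324) + (0.653) + (-0.344) = -0.0151 J.

-0.0151 J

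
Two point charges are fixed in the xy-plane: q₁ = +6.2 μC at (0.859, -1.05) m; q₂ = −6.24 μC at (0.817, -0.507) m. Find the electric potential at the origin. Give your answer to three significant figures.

The total potential is the scalar sum of each charge's contribution, V = Σ kqᵢ/rᵢ.
Distances from the field point to each charge: r₁ = 1.36 m, r₂ = 0.962 m.
V = k[(6.20×10⁻⁶)/(1.36) + (-6.24×10⁻⁶)/(0.962)] = -1.73×10⁴ V.

-1.73×10⁴ V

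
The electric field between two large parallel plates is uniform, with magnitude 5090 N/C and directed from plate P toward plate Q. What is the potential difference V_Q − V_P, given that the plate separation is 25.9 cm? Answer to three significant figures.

In a uniform field, potential decreases in the direction of E: ΔV = −E·d for a displacement d parallel to E.
Going from P to Q is a displacement of 25.9 cm along the field, so V_Q − V_P = −Ed = -1320 V.

-1320 V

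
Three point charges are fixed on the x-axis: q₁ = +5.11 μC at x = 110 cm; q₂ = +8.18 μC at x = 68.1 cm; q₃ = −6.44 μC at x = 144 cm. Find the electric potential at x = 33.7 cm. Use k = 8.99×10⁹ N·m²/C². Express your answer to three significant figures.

Electric potential is a scalar, so the contributions from each charge add algebraically: V = Σ kqᵢ/rᵢ.
Distances from the field point to each charge: r₁ = 0.763 m, r₂ = 0.344 m, r₃ = 1.10 m.
V = k[(5.11×10⁻⁶)/(0.763) + (8.18×10⁻⁶)/(0.344) + (-6.44×10⁻⁶)/(1.10)] = 2.21×10⁵ V.

2.21×10⁵ V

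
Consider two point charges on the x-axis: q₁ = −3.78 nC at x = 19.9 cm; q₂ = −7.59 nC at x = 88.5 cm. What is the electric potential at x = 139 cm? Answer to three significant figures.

-164 V

The total potential is the scalar sum of each charge's contribution, V = Σ kqᵢ/rᵢ.
Distances from the field point to each charge: r₁ = 1.19 m, r₂ = 0.505 m.
V = k[(-3.78×10⁻⁹)/(1.19) + (-7.59×10⁻⁹)/(0.505)] = -164 V.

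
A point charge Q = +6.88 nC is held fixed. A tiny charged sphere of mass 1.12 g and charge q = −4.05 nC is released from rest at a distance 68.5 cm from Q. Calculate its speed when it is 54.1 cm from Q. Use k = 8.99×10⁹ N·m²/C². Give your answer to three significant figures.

Only the electrostatic force acts, so mechanical energy is conserved: ½mv² = U₁ − U₂ = kQq(1/r₁ − 1/r₂).
U₁ − U₂ = (8.99×10⁹ N·m²/C²)(6.88×10⁻⁹ C)(-4.05×10⁻⁹ C)(1/0.685 − 1/0.541) = 9.73×10⁻⁸ J.
v = √(2·9.73×10⁻⁸/1.12×10⁻³) = 0.0132 m/s.

0.0132 m/s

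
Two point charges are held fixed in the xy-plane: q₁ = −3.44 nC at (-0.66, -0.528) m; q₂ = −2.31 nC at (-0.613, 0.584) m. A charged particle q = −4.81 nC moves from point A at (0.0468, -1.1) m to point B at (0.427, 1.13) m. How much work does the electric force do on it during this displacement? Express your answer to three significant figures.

The work done by the electric force is W_field = −ΔU = −q(V_B − V_A) = q(V_A − V_B).
At A: distances to the source charges are 0.909 m, 1.81 m; V_A = Σ kqᵢ/rᵢ = -45.5 V.
At B: distances to the source charges are 1.98 m, 1.17 m; V_B = Σ kqᵢ/rᵢ = -33.3 V.
ΔV = V_B − V_A = 12.2 V.
W_field = −qΔV = −(-4.81×10⁻⁹ C)(12.2 V) = 5.88×10⁻⁸ J.

5.88×10⁻⁸ J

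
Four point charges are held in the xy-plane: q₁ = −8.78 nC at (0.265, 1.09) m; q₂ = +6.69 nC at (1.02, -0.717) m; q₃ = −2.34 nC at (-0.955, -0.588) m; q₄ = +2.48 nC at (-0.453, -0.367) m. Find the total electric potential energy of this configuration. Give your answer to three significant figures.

The assembly work is the sum of pairwise potential energies, U = Σ_{i<j} kqᵢqⱼ/rᵢⱼ.
Pair separations: r₁₂ = 1.96 m, r₁₃ = 2.07 m, r₁₄ = 1.62 m, r₂₃ = 1.98 m, r₂₄ = 1.51 m, r₃₄ = 0.548 m.
Summing all 6 pair terms gives U = -3.69×10⁻⁷ J.

-3.69×10⁻⁷ J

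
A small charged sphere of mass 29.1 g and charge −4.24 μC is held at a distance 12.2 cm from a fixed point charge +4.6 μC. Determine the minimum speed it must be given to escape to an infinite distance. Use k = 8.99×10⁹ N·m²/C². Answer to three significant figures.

9.94 m/s

To just escape, total mechanical energy must reach zero at infinity: ½mv²_min + U = 0, so ½mv²_min = −U = |kQq|/r.
|U| = |kQq|/r = (8.99×10⁹ N·m²/C²)(4.60×10⁻⁶)(4.24×10⁻⁶)/(0.122) = 1.44 J.
v_min = √(2|U|/m) = √(2·1.44/0.0291) = 9.94 m/s.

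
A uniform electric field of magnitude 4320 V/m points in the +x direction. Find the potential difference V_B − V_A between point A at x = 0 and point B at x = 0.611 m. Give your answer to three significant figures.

-2640 V

In a uniform field, potential decreases in the direction of E: V_B − V_A = −E·Δx.
V_B − V_A = −(4320 V/m)(0.611 m) = -2640 V.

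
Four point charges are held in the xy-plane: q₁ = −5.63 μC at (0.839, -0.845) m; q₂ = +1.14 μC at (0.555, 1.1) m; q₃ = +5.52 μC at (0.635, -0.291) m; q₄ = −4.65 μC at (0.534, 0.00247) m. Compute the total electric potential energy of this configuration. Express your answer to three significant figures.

-0.988 J

The work to assemble the configuration equals its total potential energy, U = Σ kqᵢqⱼ/rᵢⱼ over all pairs.
Pair separations: r₁₂ = 1.97 m, r₁₃ = 0.590 m, r₁₄ = 0.901 m, r₂₃ = 1.39 m, r₂₄ = 1.10 m, r₃₄ = 0.310 m.
Summing all 6 pair terms gives U = -0.988 J.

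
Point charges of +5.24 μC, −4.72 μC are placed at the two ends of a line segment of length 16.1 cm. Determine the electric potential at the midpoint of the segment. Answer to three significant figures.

5.81×10⁴ V

The total potential is the scalar sum of each charge's contribution, V = Σ kqᵢ/rᵢ.
Each charge is 0.0805 m from the midpoint.
V = k[(5.24×10⁻⁶)/(0.0805) + (-4.72×10⁻⁶)/(0.0805)] = 5.81×10⁴ V.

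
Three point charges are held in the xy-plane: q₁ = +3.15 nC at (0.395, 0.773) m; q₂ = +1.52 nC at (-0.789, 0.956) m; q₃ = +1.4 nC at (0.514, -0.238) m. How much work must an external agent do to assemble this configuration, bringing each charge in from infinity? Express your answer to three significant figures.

8.57×10⁻⁸ J

The work to assemble the configuration equals its total potential energy, U = Σ kqᵢqⱼ/rᵢⱼ over all pairs.
Pair separations: r₁₂ = 1.20 m, r₁₃ = 1.02 m, r₂₃ = 1.77 m.
U = (3.59×10⁻⁸) + (3.89×10⁻⁸) + (1.08×10⁻⁸) = 8.57×10⁻⁸ J.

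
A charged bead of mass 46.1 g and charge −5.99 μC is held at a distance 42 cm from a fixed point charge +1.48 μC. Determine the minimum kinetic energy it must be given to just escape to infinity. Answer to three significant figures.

0.190 J

To just escape, total mechanical energy must reach zero at infinity: ½mv²_min + U = 0, so ½mv²_min = −U = |kQq|/r.
|U| = |kQq|/r = (8.99×10⁹ N·m²/C²)(1.48×10⁻⁶)(5.99×10⁻⁶)/(0.420) = 0.190 J.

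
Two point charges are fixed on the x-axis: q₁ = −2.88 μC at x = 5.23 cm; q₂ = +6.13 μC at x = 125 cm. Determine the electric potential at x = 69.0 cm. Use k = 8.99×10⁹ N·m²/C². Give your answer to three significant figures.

5.78×10⁴ V

The total potential is the scalar sum of each charge's contribution, V = Σ kqᵢ/rᵢ.
Distances from the field point to each charge: r₁ = 0.638 m, r₂ = 0.560 m.
V = k[(-2.88×10⁻⁶)/(0.638) + (6.13×10⁻⁶)/(0.560)] = 5.78×10⁴ V.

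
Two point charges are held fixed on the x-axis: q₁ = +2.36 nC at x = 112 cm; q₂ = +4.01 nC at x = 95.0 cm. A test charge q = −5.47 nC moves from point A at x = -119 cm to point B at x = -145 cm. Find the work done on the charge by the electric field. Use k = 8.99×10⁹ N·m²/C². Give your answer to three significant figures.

The work done by the electric force is W_field = −ΔU = −q(V_B − V_A) = q(V_A − V_B).
At A: distances to the source charges are 2.31 m, 2.14 m; V_A = Σ kqᵢ/rᵢ = 26.0 V.
At B: distances to the source charges are 2.57 m, 2.40 m; V_B = Σ kqᵢ/rᵢ = 23.3 V.
ΔV = V_B − V_A = -2.75 V.
W_field = −qΔV = −(-5.47×10⁻⁹ C)(-2.75 V) = -1.51×10⁻⁸ J.

-1.51×10⁻⁸ J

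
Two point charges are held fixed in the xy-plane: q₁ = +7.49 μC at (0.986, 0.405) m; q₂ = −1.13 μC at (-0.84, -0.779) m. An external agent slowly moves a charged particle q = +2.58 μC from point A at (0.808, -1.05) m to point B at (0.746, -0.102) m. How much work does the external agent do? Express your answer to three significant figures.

For quasistatic motion the external work equals the change in potential energy: W_ext = qΔV = q(V_B − V_A).
At A: distances to the source charges are 1.47 m, 1.67 m; V_A = Σ kqᵢ/rᵢ = 3.99×10⁴ V.
At B: distances to the source charges are 0.561 m, 1.72 m; V_B = Σ kqᵢ/rᵢ = 1.14×10⁵ V.
ΔV = V_B − V_A = 7.43×10⁴ V.
W_ext = qΔV = (2.58×10⁻⁶ C)(7.43×10⁴ V) = 0.192 J.

0.192 J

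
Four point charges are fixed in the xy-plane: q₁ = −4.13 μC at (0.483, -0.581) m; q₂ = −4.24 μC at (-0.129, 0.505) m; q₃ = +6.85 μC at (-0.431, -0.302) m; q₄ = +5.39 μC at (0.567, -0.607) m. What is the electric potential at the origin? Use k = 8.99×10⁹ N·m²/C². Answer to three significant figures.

5.31×10⁴ V

Electric potential is a scalar, so the contributions from each charge add algebraically: V = Σ kqᵢ/rᵢ.
Distances from the field point to each charge: r₁ = 0.756 m, r₂ = 0.521 m, r₃ = 0.526 m, r₄ = 0.831 m.
V = k[(-4.13×10⁻⁶)/(0.756) + (-4.24×10⁻⁶)/(0.521) + (6.85×10⁻⁶)/(0.526) + (5.39×10⁻⁶)/(0.831)] = 5.31×10⁴ V.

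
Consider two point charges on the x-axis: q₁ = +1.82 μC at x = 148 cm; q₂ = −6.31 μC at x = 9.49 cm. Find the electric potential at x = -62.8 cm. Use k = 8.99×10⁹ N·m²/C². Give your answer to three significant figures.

The total potential is the scalar sum of each charge's contribution, V = Σ kqᵢ/rᵢ.
Distances from the field point to each charge: r₁ = 2.11 m, r₂ = 0.723 m.
V = k[(1.82×10⁻⁶)/(2.11) + (-6.31×10⁻⁶)/(0.723)] = -7.07×10⁴ V.

-7.07×10⁴ V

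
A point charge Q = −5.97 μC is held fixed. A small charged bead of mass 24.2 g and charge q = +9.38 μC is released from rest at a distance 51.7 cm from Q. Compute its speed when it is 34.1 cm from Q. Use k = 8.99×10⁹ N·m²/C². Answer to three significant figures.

6.44 m/s

Only the electrostatic force acts, so mechanical energy is conserved: ½mv² = U₁ − U₂ = kQq(1/r₁ − 1/r₂).
U₁ − U₂ = (8.99×10⁹ N·m²/C²)(-5.97×10⁻⁶ C)(9.38×10⁻⁶ C)(1/0.517 − 1/0.341) = 0.503 J.
v = √(2·0.503/0.0242) = 6.44 m/s.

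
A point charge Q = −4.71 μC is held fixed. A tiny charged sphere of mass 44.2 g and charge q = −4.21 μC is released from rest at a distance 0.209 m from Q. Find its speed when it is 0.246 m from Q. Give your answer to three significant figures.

Only the electrostatic force acts, so mechanical energy is conserved: ½mv² = U₁ − U₂ = kQq(1/r₁ − 1/r₂).
U₁ − U₂ = (8.99×10⁹ N·m²/C²)(-4.71×10⁻⁶ C)(-4.21×10⁻⁶ C)(1/0.209 − 1/0.246) = 0.128 J.
v = √(2·0.128/0.0442) = 2.41 m/s.

2.41 m/s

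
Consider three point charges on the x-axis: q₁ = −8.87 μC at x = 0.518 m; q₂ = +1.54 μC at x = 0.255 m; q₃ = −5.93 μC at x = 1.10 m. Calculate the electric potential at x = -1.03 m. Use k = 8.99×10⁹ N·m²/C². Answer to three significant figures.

The total potential is the scalar sum of each charge's contribution, V = Σ kqᵢ/rᵢ.
Distances from the field point to each charge: r₁ = 1.55 m, r₂ = 1.29 m, r₃ = 2.13 m.
V = k[(-8.87×10⁻⁶)/(1.55) + (1.54×10⁻⁶)/(1.29) + (-5.93×10⁻⁶)/(2.13)] = -6.58×10⁴ V.

-6.58×10⁴ V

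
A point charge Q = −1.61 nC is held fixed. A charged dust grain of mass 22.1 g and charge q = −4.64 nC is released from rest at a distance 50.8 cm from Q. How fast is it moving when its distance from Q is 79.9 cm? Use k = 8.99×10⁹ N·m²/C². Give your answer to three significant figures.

Only the electrostatic force acts, so mechanical energy is conserved: ½mv² = U₁ − U₂ = kQq(1/r₁ − 1/r₂).
U₁ − U₂ = (8.99×10⁹ N·m²/C²)(-1.61×10⁻⁹ C)(-4.64×10⁻⁹ C)(1/0.508 − 1/0.799) = 4.81×10⁻⁸ J.
v = √(2·4.81×10⁻⁸/0.0221) = 2.09×10⁻³ m/s.

2.09×10⁻³ m/s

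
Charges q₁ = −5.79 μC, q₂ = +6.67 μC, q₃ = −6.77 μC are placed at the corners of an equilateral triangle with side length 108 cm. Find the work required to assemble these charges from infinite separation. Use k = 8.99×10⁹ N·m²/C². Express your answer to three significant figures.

-0.371 J

The assembly work is the sum of pairwise potential energies, U = Σ_{i<j} kqᵢqⱼ/rᵢⱼ.
All three pair separations equal the side length, 1.08 m.
U = (-0.321) + (0.326) + (-0.376) = -0.371 J.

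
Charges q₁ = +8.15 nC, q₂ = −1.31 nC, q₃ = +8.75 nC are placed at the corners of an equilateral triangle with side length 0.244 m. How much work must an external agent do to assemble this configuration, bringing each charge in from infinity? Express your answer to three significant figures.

1.81×10⁻⁶ J

The assembly work is the sum of pairwise potential energies, U = Σ_{i<j} kqᵢqⱼ/rᵢⱼ.
All three pair separations equal the side length, 0.244 m.
U = (-3.93×10⁻⁷) + (2.63×10⁻⁶) + (-4.22×10⁻⁷) = 1.81×10⁻⁶ J.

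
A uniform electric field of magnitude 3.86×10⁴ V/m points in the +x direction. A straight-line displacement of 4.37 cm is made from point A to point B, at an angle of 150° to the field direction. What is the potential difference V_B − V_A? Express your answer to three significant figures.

Only the component of displacement along E changes the potential: ΔV = −E·d·cosθ.
ΔV = −(3.86×10⁴ V/m)(0.0437 m)cos150° = 1460 V.

1460 V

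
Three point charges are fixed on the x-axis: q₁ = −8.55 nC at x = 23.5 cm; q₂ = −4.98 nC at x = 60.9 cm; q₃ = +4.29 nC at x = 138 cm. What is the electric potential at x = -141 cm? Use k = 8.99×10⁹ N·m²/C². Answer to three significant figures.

-55.1 V

Electric potential is a scalar, so the contributions from each charge add algebraically: V = Σ kqᵢ/rᵢ.
Distances from the field point to each charge: r₁ = 1.65 m, r₂ = 2.02 m, r₃ = 2.79 m.
V = k[(-8.55×10⁻⁹)/(1.65) + (-4.98×10⁻⁹)/(2.02) + (4.29×10⁻⁹)/(2.79)] = -55.1 V.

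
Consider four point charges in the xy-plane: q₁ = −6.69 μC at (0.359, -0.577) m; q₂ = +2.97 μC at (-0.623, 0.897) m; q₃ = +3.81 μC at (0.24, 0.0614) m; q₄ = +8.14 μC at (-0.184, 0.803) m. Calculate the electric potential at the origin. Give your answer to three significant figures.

1.63×10⁵ V

Electric potential is a scalar, so the contributions from each charge add algebraically: V = Σ kqᵢ/rᵢ.
Distances from the field point to each charge: r₁ = 0.680 m, r₂ = 1.09 m, r₃ = 0.248 m, r₄ = 0.824 m.
V = k[(-6.69×10⁻⁶)/(0.680) + (2.97×10⁻⁶)/(1.09) + (3.81×10⁻⁶)/(0.248) + (8.14×10⁻⁶)/(0.824)] = 1.63×10⁵ V.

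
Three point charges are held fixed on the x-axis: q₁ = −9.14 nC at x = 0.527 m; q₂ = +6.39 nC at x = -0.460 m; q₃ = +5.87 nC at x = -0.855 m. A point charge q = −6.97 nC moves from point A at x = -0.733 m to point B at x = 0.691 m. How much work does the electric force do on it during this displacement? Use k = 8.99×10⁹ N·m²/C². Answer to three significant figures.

-6.93×10⁻⁶ J

The work done by the electric force is W_field = −ΔU = −q(V_B − V_A) = q(V_A − V_B).
At A: distances to the source charges are 1.26 m, 0.273 m, 0.122 m; V_A = Σ kqᵢ/rᵢ = 578 V.
At B: distances to the source charges are 0.164 m, 1.15 m, 1.55 m; V_B = Σ kqᵢ/rᵢ = -417 V.
ΔV = V_B − V_A = -995 V.
W_field = −qΔV = −(-6.97×10⁻⁹ C)(-995 V) = -6.93×10⁻⁶ J.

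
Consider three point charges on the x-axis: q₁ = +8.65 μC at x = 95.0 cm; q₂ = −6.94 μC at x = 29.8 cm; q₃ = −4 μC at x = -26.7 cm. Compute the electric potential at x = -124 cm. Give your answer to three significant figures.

-4.20×10⁴ V

The total potential is the scalar sum of each charge's contribution, V = Σ kqᵢ/rᵢ.
Distances from the field point to each charge: r₁ = 2.19 m, r₂ = 1.54 m, r₃ = 0.973 m.
V = k[(8.65×10⁻⁶)/(2.19) + (-6.94×10⁻⁶)/(1.54) + (-4.00×10⁻⁶)/(0.973)] = -4.20×10⁴ V.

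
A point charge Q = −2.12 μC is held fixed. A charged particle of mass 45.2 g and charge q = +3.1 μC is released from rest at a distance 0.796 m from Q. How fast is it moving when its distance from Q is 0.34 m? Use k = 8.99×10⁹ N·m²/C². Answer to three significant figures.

Only the electrostatic force acts, so mechanical energy is conserved: ½mv² = U₁ − U₂ = kQq(1/r₁ − 1/r₂).
U₁ − U₂ = (8.99×10⁹ N·m²/C²)(-2.12×10⁻⁶ C)(3.10×10⁻⁶ C)(1/0.796 − 1/0.340) = 0.0995 J.
v = √(2·0.0995/0.0452) = 2.10 m/s.

2.10 m/s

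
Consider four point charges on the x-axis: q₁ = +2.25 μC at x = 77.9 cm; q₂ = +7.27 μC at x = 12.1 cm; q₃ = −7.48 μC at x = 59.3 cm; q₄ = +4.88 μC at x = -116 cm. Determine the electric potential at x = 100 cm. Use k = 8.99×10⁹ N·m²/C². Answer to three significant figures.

The total potential is the scalar sum of each charge's contribution, V = Σ kqᵢ/rᵢ.
Distances from the field point to each charge: r₁ = 0.221 m, r₂ = 0.879 m, r₃ = 0.407 m, r₄ = 2.16 m.
V = k[(2.25×10⁻⁶)/(0.221) + (7.27×10⁻⁶)/(0.879) + (-7.48×10⁻⁶)/(0.407) + (4.88×10⁻⁶)/(2.16)] = 2.10×10⁴ V.

2.10×10⁴ V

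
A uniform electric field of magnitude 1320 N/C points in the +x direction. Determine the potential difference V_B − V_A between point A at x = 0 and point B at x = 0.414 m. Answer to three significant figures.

-546 V

In a uniform field, potential decreases in the direction of E: V_B − V_A = −E·Δx.
V_B − V_A = −(1320 V/m)(0.414 m) = -546 V.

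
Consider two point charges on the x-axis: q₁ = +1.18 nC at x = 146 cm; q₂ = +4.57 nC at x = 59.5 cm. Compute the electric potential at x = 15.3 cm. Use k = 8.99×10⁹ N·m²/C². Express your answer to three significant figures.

101 V

The total potential is the scalar sum of each charge's contribution, V = Σ kqᵢ/rᵢ.
Distances from the field point to each charge: r₁ = 1.31 m, r₂ = 0.442 m.
V = k[(1.18×10⁻⁹)/(1.31) + (4.57×10⁻⁹)/(0.442)] = 101 V.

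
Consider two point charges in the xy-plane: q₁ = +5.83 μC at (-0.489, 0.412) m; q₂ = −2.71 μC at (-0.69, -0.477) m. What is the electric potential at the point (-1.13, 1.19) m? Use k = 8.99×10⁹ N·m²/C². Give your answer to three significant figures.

3.79×10⁴ V

Electric potential is a scalar, so the contributions from each charge add algebraically: V = Σ kqᵢ/rᵢ.
Distances from the field point to each charge: r₁ = 1.01 m, r₂ = 1.72 m.
V = k[(5.83×10⁻⁶)/(1.01) + (-2.71×10⁻⁶)/(1.72)] = 3.79×10⁴ V.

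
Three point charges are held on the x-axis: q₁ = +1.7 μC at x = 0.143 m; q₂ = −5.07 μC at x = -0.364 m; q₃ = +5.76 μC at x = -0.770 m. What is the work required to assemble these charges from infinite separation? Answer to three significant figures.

The work to assemble the configuration equals its total potential energy, U = Σ kqᵢqⱼ/rᵢⱼ over all pairs.
Pair separations: r₁₂ = 0.507 m, r₁₃ = 0.913 m, r₂₃ = 0.406 m.
U = (-0.153) + (0.0964) + (-0.647) = -0.703 J.

-0.703 J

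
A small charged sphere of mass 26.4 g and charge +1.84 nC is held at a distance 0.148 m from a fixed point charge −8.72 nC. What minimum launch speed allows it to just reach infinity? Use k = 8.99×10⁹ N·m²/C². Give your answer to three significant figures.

8.59×10⁻³ m/s

To just escape, total mechanical energy must reach zero at infinity: ½mv²_min + U = 0, so ½mv²_min = −U = |kQq|/r.
|U| = |kQq|/r = (8.99×10⁹ N·m²/C²)(8.72×10⁻⁹)(1.84×10⁻⁹)/(0.148) = 9.75×10⁻⁷ J.
v_min = √(2|U|/m) = √(2·9.75×10⁻⁷/0.0264) = 8.59×10⁻³ m/s.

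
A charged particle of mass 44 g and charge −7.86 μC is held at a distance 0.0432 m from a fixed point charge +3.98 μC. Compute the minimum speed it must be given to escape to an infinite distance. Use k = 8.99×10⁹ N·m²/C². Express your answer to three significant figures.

17.2 m/s

To just escape, total mechanical energy must reach zero at infinity: ½mv²_min + U = 0, so ½mv²_min = −U = |kQq|/r.
|U| = |kQq|/r = (8.99×10⁹ N·m²/C²)(3.98×10⁻⁶)(7.86×10⁻⁶)/(0.0432) = 6.51 J.
v_min = √(2|U|/m) = √(2·6.51/0.0440) = 17.2 m/s.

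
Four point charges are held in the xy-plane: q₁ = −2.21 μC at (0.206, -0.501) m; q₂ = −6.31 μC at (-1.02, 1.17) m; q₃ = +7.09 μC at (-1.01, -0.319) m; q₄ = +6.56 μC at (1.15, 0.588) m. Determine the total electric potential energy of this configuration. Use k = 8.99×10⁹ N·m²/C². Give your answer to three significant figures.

-0.402 J

The assembly work is the sum of pairwise potential energies, U = Σ_{i<j} kqᵢqⱼ/rᵢⱼ.
Pair separations: r₁₂ = 2.07 m, r₁₃ = 1.23 m, r₁₄ = 1.44 m, r₂₃ = 1.49 m, r₂₄ = 2.25 m, r₃₄ = 2.34 m.
Summing all 6 pair terms gives U = -0.402 J.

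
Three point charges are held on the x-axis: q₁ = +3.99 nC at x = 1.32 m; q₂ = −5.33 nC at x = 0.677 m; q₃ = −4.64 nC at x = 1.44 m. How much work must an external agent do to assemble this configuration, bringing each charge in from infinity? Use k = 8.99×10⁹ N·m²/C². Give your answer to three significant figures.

The assembly work is the sum of pairwise potential energies, U = Σ_{i<j} kqᵢqⱼ/rᵢⱼ.
Pair separations: r₁₂ = 0.643 m, r₁₃ = 0.120 m, r₂₃ = 0.763 m.
U = (-2.97×10⁻⁷) + (-1.39×10⁻⁶) + (2.91×10⁻⁷) = -1.39×10⁻⁶ J.

-1.39×10⁻⁶ J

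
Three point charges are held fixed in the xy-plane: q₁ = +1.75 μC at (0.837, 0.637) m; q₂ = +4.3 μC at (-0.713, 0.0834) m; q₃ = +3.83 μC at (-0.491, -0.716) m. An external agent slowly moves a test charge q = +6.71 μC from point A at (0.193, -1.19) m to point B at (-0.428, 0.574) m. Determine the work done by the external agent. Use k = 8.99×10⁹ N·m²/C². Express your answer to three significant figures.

For quasistatic motion the external work equals the change in potential energy: W_ext = qΔV = q(V_B − V_A).
At A: distances to the source charges are 1.94 m, 1.56 m, 0.832 m; V_A = Σ kqᵢ/rᵢ = 7.42×10⁴ V.
At B: distances to the source charges are 1.27 m, 0.567 m, 1.29 m; V_B = Σ kqᵢ/rᵢ = 1.07×10⁵ V.
ΔV = V_B − V_A = 3.30×10⁴ V.
W_ext = qΔV = (6.71×10⁻⁶ C)(3.30×10⁴ V) = 0.221 J.

0.221 J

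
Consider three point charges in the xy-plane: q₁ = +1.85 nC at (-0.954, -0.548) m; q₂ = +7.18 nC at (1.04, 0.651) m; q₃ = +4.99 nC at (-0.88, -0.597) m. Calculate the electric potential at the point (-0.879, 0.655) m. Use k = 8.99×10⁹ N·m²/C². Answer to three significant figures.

83.3 V

Electric potential is a scalar, so the contributions from each charge add algebraically: V = Σ kqᵢ/rᵢ.
Distances from the field point to each charge: r₁ = 1.21 m, r₂ = 1.92 m, r₃ = 1.25 m.
V = k[(1.85×10⁻⁹)/(1.21) + (7.18×10⁻⁹)/(1.92) + (4.99×10⁻⁹)/(1.25)] = 83.3 V.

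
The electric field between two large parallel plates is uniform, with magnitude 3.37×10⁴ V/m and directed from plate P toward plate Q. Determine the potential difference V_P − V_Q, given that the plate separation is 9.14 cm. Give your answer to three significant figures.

3080 V

In a uniform field, potential decreases in the direction of E: ΔV = −E·d for a displacement d parallel to E.
Going from Q to P is a displacement of 9.14 cm opposite to the field, so V_P − V_Q = +Ed = 3080 V.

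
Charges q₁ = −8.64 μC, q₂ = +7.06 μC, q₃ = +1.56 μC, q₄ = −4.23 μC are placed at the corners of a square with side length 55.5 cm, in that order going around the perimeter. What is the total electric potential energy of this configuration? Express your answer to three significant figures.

-0.821 J

The assembly work is the sum of pairwise potential energies, U = Σ_{i<j} kqᵢqⱼ/rᵢⱼ.
The four side pairs have separation 0.555 m and the two diagonal pairs 0.785 m.
Summing all 6 pair terms gives U = -0.821 J.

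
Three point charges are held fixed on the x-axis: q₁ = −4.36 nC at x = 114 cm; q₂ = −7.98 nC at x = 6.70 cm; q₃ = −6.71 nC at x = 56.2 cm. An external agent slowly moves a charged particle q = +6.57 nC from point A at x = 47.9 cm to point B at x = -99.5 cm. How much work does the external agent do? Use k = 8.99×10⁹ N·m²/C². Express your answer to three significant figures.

For quasistatic motion the external work equals the change in potential energy: W_ext = qΔV = q(V_B − V_A).
At A: distances to the source charges are 0.661 m, 0.412 m, 0.0830 m; V_A = Σ kqᵢ/rᵢ = -960 V.
At B: distances to the source charges are 2.13 m, 1.06 m, 1.56 m; V_B = Σ kqᵢ/rᵢ = -125 V.
ΔV = V_B − V_A = 836 V.
W_ext = qΔV = (6.57×10⁻⁹ C)(836 V) = 5.49×10⁻⁶ J.

5.49×10⁻⁶ J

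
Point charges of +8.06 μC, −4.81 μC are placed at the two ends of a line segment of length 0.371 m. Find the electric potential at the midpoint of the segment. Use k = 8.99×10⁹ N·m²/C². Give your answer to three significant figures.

The total potential is the scalar sum of each charge's contribution, V = Σ kqᵢ/rᵢ.
Each charge is 0.185 m from the midpoint.
V = k[(8.06×10⁻⁶)/(0.185) + (-4.81×10⁻⁶)/(0.185)] = 1.58×10⁵ V.

1.58×10⁵ V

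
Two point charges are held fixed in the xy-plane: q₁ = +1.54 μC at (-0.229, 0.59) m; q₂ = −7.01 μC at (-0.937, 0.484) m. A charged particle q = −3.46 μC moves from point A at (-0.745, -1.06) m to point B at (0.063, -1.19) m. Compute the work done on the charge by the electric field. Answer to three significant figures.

The work done by the electric force is W_field = −ΔU = −q(V_B − V_A) = q(V_A − V_B).
At A: distances to the source charges are 1.73 m, 1.56 m; V_A = Σ kqᵢ/rᵢ = -3.25×10⁴ V.
At B: distances to the source charges are 1.80 m, 1.95 m; V_B = Σ kqᵢ/rᵢ = -2.46×10⁴ V.
ΔV = V_B − V_A = 7850 V.
W_field = −qΔV = −(-3.46×10⁻⁶ C)(7850 V) = 0.0272 J.

0.0272 J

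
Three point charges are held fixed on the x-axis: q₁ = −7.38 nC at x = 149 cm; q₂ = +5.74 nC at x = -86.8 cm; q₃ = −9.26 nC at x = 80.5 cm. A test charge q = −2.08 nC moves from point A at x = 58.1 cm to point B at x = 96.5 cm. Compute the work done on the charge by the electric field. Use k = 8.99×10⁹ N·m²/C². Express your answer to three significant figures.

The work done by the electric force is W_field = −ΔU = −q(V_B − V_A) = q(V_A − V_B).
At A: distances to the source charges are 0.909 m, 1.45 m, 0.224 m; V_A = Σ kqᵢ/rᵢ = -409 V.
At B: distances to the source charges are 0.525 m, 1.83 m, 0.160 m; V_B = Σ kqᵢ/rᵢ = -619 V.
ΔV = V_B − V_A = -210 V.
W_field = −qΔV = −(-2.08×10⁻⁹ C)(-210 V) = -4.36×10⁻⁷ J.

-4.36×10⁻⁷ J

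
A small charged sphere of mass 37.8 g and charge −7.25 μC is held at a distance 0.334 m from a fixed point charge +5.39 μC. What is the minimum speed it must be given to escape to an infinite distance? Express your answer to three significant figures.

7.46 m/s

To just escape, total mechanical energy must reach zero at infinity: ½mv²_min + U = 0, so ½mv²_min = −U = |kQq|/r.
|U| = |kQq|/r = (8.99×10⁹ N·m²/C²)(5.39×10⁻⁶)(7.25×10⁻⁶)/(0.334) = 1.05 J.
v_min = √(2|U|/m) = √(2·1.05/0.0378) = 7.46 m/s.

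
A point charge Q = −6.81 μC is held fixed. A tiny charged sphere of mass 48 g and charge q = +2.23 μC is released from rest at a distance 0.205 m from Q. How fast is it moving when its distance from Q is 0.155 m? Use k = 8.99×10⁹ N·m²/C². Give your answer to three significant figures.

Only the electrostatic force acts, so mechanical energy is conserved: ½mv² = U₁ − U₂ = kQq(1/r₁ − 1/r₂).
U₁ − U₂ = (8.99×10⁹ N·m²/C²)(-6.81×10⁻⁶ C)(2.23×10⁻⁶ C)(1/0.205 − 1/0.155) = 0.215 J.
v = √(2·0.215/0.0480) = 2.99 m/s.

2.99 m/s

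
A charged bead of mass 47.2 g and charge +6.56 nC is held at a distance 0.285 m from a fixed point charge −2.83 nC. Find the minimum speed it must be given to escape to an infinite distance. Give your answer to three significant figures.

To just escape, total mechanical energy must reach zero at infinity: ½mv²_min + U = 0, so ½mv²_min = −U = |kQq|/r.
|U| = |kQq|/r = (8.99×10⁹ N·m²/C²)(2.83×10⁻⁹)(6.56×10⁻⁹)/(0.285) = 5.86×10⁻⁷ J.
v_min = √(2|U|/m) = √(2·5.86×10⁻⁷/0.0472) = 4.98×10⁻³ m/s.

4.98×10⁻³ m/s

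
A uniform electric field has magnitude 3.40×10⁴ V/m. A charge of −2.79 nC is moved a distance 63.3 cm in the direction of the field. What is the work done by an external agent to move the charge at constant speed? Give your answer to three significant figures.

The potential change for a displacement 63.3 cm in the direction of the field is ΔV = −Ed = -2.15×10⁴ V.
W_ext = qΔV = 6.00×10⁻⁵ J.

6.00×10⁻⁵ J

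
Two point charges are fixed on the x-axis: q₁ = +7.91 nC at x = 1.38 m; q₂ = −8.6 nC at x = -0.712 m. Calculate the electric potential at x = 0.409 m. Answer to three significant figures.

4.27 V

Electric potential is a scalar, so the contributions from each charge add algebraically: V = Σ kqᵢ/rᵢ.
Distances from the field point to each charge: r₁ = 0.971 m, r₂ = 1.12 m.
V = k[(7.91×10⁻⁹)/(0.971) + (-8.60×10⁻⁹)/(1.12)] = 4.27 V.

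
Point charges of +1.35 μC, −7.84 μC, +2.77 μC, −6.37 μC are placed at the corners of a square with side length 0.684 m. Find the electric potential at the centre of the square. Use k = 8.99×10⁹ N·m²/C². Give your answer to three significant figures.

-1.88×10⁵ V

The total potential is the scalar sum of each charge's contribution, V = Σ kqᵢ/rᵢ.
The distance from each corner to the centre is a√2/2 = 0.484 m.
V = k[(1.35×10⁻⁶)/(0.484) + (-7.84×10⁻⁶)/(0.484) + (2.77×10⁻⁶)/(0.484) + (-6.37×10⁻⁶)/(0.484)] = -1.88×10⁵ V.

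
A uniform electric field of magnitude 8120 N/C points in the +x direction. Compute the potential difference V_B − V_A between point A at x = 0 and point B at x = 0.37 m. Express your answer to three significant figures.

-3000 V

In a uniform field, potential decreases in the direction of E: V_B − V_A = −E·Δx.
V_B − V_A = −(8120 V/m)(0.370 m) = -3000 V.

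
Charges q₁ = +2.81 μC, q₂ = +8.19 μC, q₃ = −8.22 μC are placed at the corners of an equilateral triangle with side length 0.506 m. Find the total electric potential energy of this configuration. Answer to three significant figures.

The assembly work is the sum of pairwise potential energies, U = Σ_{i<j} kqᵢqⱼ/rᵢⱼ.
All three pair separations equal the side length, 0.506 m.
U = (0.409) + (-0.410) + (-1.20) = -1.20 J.

-1.20 J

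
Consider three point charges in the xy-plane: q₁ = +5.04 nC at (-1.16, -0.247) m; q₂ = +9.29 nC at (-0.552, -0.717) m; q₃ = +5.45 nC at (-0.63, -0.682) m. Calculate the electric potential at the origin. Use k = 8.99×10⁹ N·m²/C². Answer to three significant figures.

183 V

The total potential is the scalar sum of each charge's contribution, V = Σ kqᵢ/rᵢ.
Distances from the field point to each charge: r₁ = 1.19 m, r₂ = 0.905 m, r₃ = 0.928 m.
V = k[(5.04×10⁻⁹)/(1.19) + (9.29×10⁻⁹)/(0.905) + (5.45×10⁻⁹)/(0.928)] = 183 V.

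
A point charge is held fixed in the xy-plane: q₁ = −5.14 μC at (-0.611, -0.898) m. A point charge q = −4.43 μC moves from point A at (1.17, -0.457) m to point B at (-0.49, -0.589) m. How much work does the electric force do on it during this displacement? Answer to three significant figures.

The work done by the electric force is W_field = −ΔU = −q(V_B − V_A) = q(V_A − V_B).
At A: distance to the source charge is 1.83 m; V_A = kq₁/r = -2.52×10⁴ V.
At B: distance to the source charge is 0.332 m; V_B = kq₁/r = -1.39×10⁵ V.
ΔV = V_B − V_A = -1.14×10⁵ V.
W_field = −qΔV = −(-4.43×10⁻⁶ C)(-1.14×10⁵ V) = -0.505 J.

-0.505 J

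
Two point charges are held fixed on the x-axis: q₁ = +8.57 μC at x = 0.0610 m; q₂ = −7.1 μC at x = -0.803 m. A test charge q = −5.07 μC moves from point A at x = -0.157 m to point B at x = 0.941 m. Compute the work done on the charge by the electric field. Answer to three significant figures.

The work done by the electric force is W_field = −ΔU = −q(V_B − V_A) = q(V_A − V_B).
At A: distances to the source charges are 0.218 m, 0.646 m; V_A = Σ kqᵢ/rᵢ = 2.55×10⁵ V.
At B: distances to the source charges are 0.880 m, 1.74 m; V_B = Σ kqᵢ/rᵢ = 5.10×10⁴ V.
ΔV = V_B − V_A = -2.04×10⁵ V.
W_field = −qΔV = −(-5.07×10⁻⁶ C)(-2.04×10⁵ V) = -1.03 J.

-1.03 J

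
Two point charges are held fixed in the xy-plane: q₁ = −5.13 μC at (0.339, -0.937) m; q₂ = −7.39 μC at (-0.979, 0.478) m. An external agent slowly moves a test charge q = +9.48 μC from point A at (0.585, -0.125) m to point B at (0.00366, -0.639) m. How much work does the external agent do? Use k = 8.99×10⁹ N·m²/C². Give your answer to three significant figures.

-0.507 J

For quasistatic motion the external work equals the change in potential energy: W_ext = qΔV = q(V_B − V_A).
At A: distances to the source charges are 0.848 m, 1.68 m; V_A = Σ kqᵢ/rᵢ = -9.40×10⁴ V.
At B: distances to the source charges are 0.449 m, 1.49 m; V_B = Σ kqᵢ/rᵢ = -1.47×10⁵ V.
ΔV = V_B − V_A = -5.35×10⁴ V.
W_ext = qΔV = (9.48×10⁻⁶ C)(-5.35×10⁴ V) = -0.507 J.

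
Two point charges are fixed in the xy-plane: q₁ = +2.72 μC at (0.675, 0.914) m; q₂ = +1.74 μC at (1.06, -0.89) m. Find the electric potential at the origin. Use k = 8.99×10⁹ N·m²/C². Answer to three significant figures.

3.28×10⁴ V

The total potential is the scalar sum of each charge's contribution, V = Σ kqᵢ/rᵢ.
Distances from the field point to each charge: r₁ = 1.14 m, r₂ = 1.38 m.
V = k[(2.72×10⁻⁶)/(1.14) + (1.74×10⁻⁶)/(1.38)] = 3.28×10⁴ V.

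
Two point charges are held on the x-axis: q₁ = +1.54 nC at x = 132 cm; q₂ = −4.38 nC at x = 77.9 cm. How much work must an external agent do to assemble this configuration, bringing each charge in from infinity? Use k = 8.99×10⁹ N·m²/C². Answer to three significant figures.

-1.12×10⁻⁷ J

The assembly work is the sum of pairwise potential energies, U = Σ_{i<j} kqᵢqⱼ/rᵢⱼ.
Pair separations: r₁₂ = 0.541 m.
U = (-1.12×10⁻⁷) = -1.12×10⁻⁷ J.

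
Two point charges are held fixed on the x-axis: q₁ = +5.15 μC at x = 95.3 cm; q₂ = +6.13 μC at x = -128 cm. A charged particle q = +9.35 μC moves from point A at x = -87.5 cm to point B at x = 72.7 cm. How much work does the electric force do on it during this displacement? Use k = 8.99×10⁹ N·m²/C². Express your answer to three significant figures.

The work done by the electric force is W_field = −ΔU = −q(V_B − V_A) = q(V_A − V_B).
At A: distances to the source charges are 1.83 m, 0.405 m; V_A = Σ kqᵢ/rᵢ = 1.61×10⁵ V.
At B: distances to the source charges are 0.226 m, 2.01 m; V_B = Σ kqᵢ/rᵢ = 2.32×10⁵ V.
ΔV = V_B − V_A = 7.09×10⁴ V.
W_field = −qΔV = −(9.35×10⁻⁶ C)(7.09×10⁴ V) = -0.663 J.

-0.663 J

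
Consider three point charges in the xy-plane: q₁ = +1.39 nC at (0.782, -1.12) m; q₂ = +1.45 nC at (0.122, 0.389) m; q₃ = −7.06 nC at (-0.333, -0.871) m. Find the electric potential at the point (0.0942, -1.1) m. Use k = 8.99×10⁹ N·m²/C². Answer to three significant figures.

Electric potential is a scalar, so the contributions from each charge add algebraically: V = Σ kqᵢ/rᵢ.
Distances from the field point to each charge: r₁ = 0.688 m, r₂ = 1.49 m, r₃ = 0.485 m.
V = k[(1.39×10⁻⁹)/(0.688) + (1.45×10⁻⁹)/(1.49) + (-7.06×10⁻⁹)/(0.485)] = -104 V.

-104 V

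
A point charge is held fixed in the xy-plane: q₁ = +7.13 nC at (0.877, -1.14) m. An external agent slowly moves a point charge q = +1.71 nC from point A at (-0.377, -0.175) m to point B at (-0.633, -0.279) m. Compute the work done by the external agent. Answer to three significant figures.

-6.21×10⁻⁹ J

For quasistatic motion the external work equals the change in potential energy: W_ext = qΔV = q(V_B − V_A).
At A: distance to the source charge is 1.58 m; V_A = kq₁/r = 40.5 V.
At B: distance to the source charge is 1.74 m; V_B = kq₁/r = 36.9 V.
ΔV = V_B − V_A = -3.63 V.
W_ext = qΔV = (1.71×10⁻⁹ C)(-3.63 V) = -6.21×10⁻⁹ J.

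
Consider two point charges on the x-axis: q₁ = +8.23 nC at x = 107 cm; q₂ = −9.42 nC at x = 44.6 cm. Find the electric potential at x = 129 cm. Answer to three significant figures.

Electric potential is a scalar, so the contributions from each charge add algebraically: V = Σ kqᵢ/rᵢ.
Distances from the field point to each charge: r₁ = 0.220 m, r₂ = 0.844 m.
V = k[(8.23×10⁻⁹)/(0.220) + (-9.42×10⁻⁹)/(0.844)] = 236 V.

236 V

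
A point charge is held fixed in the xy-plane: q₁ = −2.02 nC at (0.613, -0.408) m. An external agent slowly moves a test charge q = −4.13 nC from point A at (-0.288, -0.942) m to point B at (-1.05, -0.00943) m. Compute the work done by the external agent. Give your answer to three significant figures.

-2.78×10⁻⁸ J

For quasistatic motion the external work equals the change in potential energy: W_ext = qΔV = q(V_B − V_A).
At A: distance to the source charge is 1.05 m; V_A = kq₁/r = -17.3 V.
At B: distance to the source charge is 1.71 m; V_B = kq₁/r = -10.6 V.
ΔV = V_B − V_A = 6.72 V.
W_ext = qΔV = (-4.13×10⁻⁹ C)(6.72 V) = -2.78×10⁻⁸ J.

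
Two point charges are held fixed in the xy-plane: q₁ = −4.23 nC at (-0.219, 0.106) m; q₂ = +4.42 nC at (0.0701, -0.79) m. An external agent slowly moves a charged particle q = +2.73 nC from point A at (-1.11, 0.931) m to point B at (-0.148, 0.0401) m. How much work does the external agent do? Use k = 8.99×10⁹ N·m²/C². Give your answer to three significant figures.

For quasistatic motion the external work equals the change in potential energy: W_ext = qΔV = q(V_B − V_A).
At A: distances to the source charges are 1.21 m, 2.09 m; V_A = Σ kqᵢ/rᵢ = -12.3 V.
At B: distances to the source charges are 0.0969 m, 0.858 m; V_B = Σ kqᵢ/rᵢ = -346 V.
ΔV = V_B − V_A = -334 V.
W_ext = qΔV = (2.73×10⁻⁹ C)(-334 V) = -9.12×10⁻⁷ J.

-9.12×10⁻⁷ J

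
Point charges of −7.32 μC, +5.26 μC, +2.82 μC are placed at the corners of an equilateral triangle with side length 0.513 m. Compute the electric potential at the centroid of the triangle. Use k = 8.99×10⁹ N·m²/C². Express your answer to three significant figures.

2.31×10⁴ V

The total potential is the scalar sum of each charge's contribution, V = Σ kqᵢ/rᵢ.
The distance from each vertex to the centroid is a/√3 = 0.296 m.
V = k[(-7.32×10⁻⁶)/(0.296) + (5.26×10⁻⁶)/(0.296) + (2.82×10⁻⁶)/(0.296)] = 2.31×10⁴ V.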